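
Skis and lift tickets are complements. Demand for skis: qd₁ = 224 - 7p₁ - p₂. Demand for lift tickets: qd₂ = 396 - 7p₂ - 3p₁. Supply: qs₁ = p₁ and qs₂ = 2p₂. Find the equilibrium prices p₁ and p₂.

p₁ = 540/23, p₂ = 832/23

Market 1: 224 - 7p₁ - p₂ = p₁ → 8p₁ + p₂ = 224.
Market 2: 9p₂ + 3p₁ = 396.
Eliminating p₂: 9×(1) − 1×(2) gives 69p₁ = 1620, so p₁ = 540/23.
Back-substitute into (2): p₂ = (396 − 3×540/23) / 9 = 832/23.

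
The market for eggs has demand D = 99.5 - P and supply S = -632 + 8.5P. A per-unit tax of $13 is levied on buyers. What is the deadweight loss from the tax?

Deadweight loss = 2873/38

Pre-tax equilibrium: P* = 77, Q* = 22.5.
Tax on buyers shifts demand to D = 99.5 − 1(P + 13) = 86.5 - P.
86.5 - P = -632 + 8.5P gives seller price Ps = 1437/19; buyers pay Pb = 1437/19 + 13 = 1684/19.
New quantity: Q = 99.5 − 1(1684/19) = 413/38.
DWL = ½ × 13 × (22.5 − 413/38) = 2873/38.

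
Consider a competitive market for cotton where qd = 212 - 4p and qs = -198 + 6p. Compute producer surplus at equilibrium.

Equilibrium: 212 - 4p = -198 + 6p gives p* = 41, q* = 48.
Supply starts at p = 33 (where qs = 0).
PS = ½(41 − 33)(48) = 192.

Producer surplus = 192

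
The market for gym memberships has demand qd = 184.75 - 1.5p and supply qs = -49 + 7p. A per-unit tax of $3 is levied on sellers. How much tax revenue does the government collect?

Tax revenue = 14259/34

Pre-tax equilibrium: p* = 27.5, q* = 143.5.
Tax on sellers shifts supply to qs = -49 + 7(p − 3) = -70 + 7p.
184.75 - 1.5p = -70 + 7p gives buyer price pb = 1019/34; sellers receive ps = 1019/34 − 3 = 917/34.
New quantity: q = 184.75 − 1.5(1019/34) = 4753/34.
Revenue = 3 × 4753/34 = 14259/34.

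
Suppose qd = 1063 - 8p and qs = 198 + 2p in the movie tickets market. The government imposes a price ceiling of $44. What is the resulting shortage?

Shortage = 425

Equilibrium price would be p* = 86.5, so the ceiling at 44 binds.
At p = 44: qd = 1063 − 8(44) = 711, qs = 198 + 2(44) = 286.
Shortage = 711 − 286 = 425.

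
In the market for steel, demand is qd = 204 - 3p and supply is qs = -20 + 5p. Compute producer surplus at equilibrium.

Equilibrium: 204 - 3p = -20 + 5p gives p* = 28, q* = 120.
Supply starts at p = 4 (where qs = 0).
PS = ½(28 − 4)(120) = 1440.

Producer surplus = 1440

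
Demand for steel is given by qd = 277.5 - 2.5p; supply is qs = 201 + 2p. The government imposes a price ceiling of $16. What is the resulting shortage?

Shortage = 4.5

Equilibrium price would be p* = 17, so the ceiling at 16 binds.
At p = 16: qd = 277.5 − 2.5(16) = 237.5, qs = 201 + 2(16) = 233.
Shortage = 237.5 − 233 = 4.5.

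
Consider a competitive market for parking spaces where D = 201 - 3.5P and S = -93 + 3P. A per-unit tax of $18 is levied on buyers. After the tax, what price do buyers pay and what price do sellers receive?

Buyers pay 696/13, sellers receive 462/13

Pre-tax equilibrium: P* = 588/13, Q* = 555/13.
Tax on buyers shifts demand to D = 201 − 3.5(P + 18) = 138 - 3.5P.
138 - 3.5P = -93 + 3P gives seller price Ps = 462/13; buyers pay Pb = 462/13 + 18 = 696/13.
New quantity: Q = 201 − 3.5(696/13) = 177/13.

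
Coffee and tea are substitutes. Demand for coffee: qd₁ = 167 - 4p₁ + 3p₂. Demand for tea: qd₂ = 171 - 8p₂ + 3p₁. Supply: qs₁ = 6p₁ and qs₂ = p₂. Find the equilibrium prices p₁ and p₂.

Market 1: 167 - 4p₁ + 3p₂ = 6p₁ → 10p₁ - 3p₂ = 167.
Market 2: 9p₂ - 3p₁ = 171.
Eliminating p₂: 9×(1) + 3×(2) gives 81p₁ = 2016, so p₁ = 224/9.
Back-substitute into (2): p₂ = (171 + 3×224/9) / 9 = 737/27.

p₁ = 224/9, p₂ = 737/27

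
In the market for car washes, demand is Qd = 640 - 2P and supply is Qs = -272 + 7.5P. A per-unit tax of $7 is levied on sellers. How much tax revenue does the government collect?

Pre-tax equilibrium: P* = 96, Q* = 448.
Tax on sellers shifts supply to Qs = -272 + 7.5(P − 7) = -324.5 + 7.5P.
640 - 2P = -324.5 + 7.5P gives buyer price Pb = 1929/19; sellers receive Ps = 1929/19 − 7 = 1796/19.
New quantity: Q = 640 − 2(1929/19) = 8302/19.
Revenue = 7 × 8302/19 = 58114/19.

Tax revenue = 58114/19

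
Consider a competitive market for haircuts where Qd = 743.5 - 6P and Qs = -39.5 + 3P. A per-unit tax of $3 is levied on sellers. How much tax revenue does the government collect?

Tax revenue = 646.5

Pre-tax equilibrium: P* = 87, Q* = 221.5.
Tax on sellers shifts supply to Qs = -39.5 + 3(P − 3) = -48.5 + 3P.
743.5 - 6P = -48.5 + 3P gives buyer price Pb = 88; sellers receive Ps = 88 − 3 = 85.
New quantity: Q = 743.5 − 6(88) = 215.5.
Revenue = 3 × 215.5 = 646.5.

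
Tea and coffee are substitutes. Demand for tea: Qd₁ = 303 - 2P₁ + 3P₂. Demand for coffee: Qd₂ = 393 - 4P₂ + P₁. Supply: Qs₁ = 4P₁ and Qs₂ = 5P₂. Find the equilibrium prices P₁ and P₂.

P₁ = 1302/17, P₂ = 887/17

Market 1: 303 - 2P₁ + 3P₂ = 4P₁ → 6P₁ - 3P₂ = 303.
Market 2: 9P₂ - P₁ = 393.
Eliminating P₂: 9×(1) + 3×(2) gives 51P₁ = 3906, so P₁ = 1302/17.
Back-substitute into (2): P₂ = (393 + 1×1302/17) / 9 = 887/17.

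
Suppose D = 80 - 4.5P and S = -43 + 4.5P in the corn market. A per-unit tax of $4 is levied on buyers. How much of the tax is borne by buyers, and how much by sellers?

Pre-tax equilibrium: P* = 41/3, Q* = 18.5.
Tax on buyers shifts demand to D = 80 − 4.5(P + 4) = 62 - 4.5P.
62 - 4.5P = -43 + 4.5P gives seller price Ps = 35/3; buyers pay Pb = 35/3 + 4 = 47/3.
New quantity: Q = 80 − 4.5(47/3) = 9.5.
Buyer burden = 47/3 − 41/3 = 2; seller burden = 41/3 − 35/3 = 2.

Buyers bear $2, sellers bear $2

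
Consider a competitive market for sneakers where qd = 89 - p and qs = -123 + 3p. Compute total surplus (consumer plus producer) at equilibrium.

Total surplus = 864

Equilibrium: 89 - p = -123 + 3p gives p* = 53, q* = 36.
Demand choke price: p = 89; supply starts at p = 41.
CS = ½(89 − 53)(36) = 648; PS = ½(53 − 41)(36) = 216.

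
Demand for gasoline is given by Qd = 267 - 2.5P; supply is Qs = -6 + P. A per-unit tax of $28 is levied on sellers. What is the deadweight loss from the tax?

Pre-tax equilibrium: P* = 78, Q* = 72.
Tax on sellers shifts supply to Qs = -6 + 1(P − 28) = -34 + P.
267 - 2.5P = -34 + P gives buyer price Pb = 86; sellers receive Ps = 86 − 28 = 58.
New quantity: Q = 267 − 2.5(86) = 52.
DWL = ½ × 28 × (72 − 52) = 280.

Deadweight loss = 280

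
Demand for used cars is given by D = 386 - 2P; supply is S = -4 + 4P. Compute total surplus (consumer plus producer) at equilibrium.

Total surplus = 24576

Equilibrium: 386 - 2P = -4 + 4P gives P* = 65, Q* = 256.
Demand choke price: P = 193; supply starts at P = 1.
CS = ½(193 − 65)(256) = 16384; PS = ½(65 − 1)(256) = 8192.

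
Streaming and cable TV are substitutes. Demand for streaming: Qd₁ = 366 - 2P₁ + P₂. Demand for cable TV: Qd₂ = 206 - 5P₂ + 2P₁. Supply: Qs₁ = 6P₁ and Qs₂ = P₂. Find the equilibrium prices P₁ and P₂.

Market 1: 366 - 2P₁ + P₂ = 6P₁ → 8P₁ - P₂ = 366.
Market 2: 6P₂ - 2P₁ = 206.
Eliminating P₂: 6×(1) + 1×(2) gives 46P₁ = 2402, so P₁ = 1201/23.
Back-substitute into (2): P₂ = (206 + 2×1201/23) / 6 = 1190/23.

P₁ = 1201/23, P₂ = 1190/23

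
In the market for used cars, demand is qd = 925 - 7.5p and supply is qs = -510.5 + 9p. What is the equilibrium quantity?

Set qd = qs: 925 - 7.5p = -510.5 + 9p.
1435.5 = 16.5p, so p* = 87.
q* = 925 − 7.5(87) = 272.5.

q* = 272.5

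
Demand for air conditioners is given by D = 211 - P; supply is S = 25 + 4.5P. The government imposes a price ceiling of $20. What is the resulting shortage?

Shortage = 76

Equilibrium price would be P* = 372/11, so the ceiling at 20 binds.
At P = 20: D = 211 − 1(20) = 191, S = 25 + 4.5(20) = 115.
Shortage = 191 − 115 = 76.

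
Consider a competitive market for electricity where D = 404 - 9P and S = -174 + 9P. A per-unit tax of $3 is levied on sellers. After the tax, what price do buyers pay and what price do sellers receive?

Pre-tax equilibrium: P* = 289/9, Q* = 115.
Tax on sellers shifts supply to S = -174 + 9(P − 3) = -201 + 9P.
404 - 9P = -201 + 9P gives buyer price Pb = 605/18; sellers receive Ps = 605/18 − 3 = 551/18.
New quantity: Q = 404 − 9(605/18) = 101.5.

Buyers pay 605/18, sellers receive 551/18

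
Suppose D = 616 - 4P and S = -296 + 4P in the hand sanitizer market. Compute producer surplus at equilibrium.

Equilibrium: 616 - 4P = -296 + 4P gives P* = 114, Q* = 160.
Supply starts at P = 74 (where S = 0).
PS = ½(114 − 74)(160) = 3200.

Producer surplus = 3200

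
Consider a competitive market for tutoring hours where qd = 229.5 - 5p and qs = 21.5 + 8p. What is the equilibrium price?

p* = 16

Set qd = qs: 229.5 - 5p = 21.5 + 8p.
208 = 13p, so p* = 16.
q* = 229.5 − 5(16) = 149.5.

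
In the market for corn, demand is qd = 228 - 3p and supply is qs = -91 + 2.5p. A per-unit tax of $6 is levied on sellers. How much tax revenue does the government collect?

Pre-tax equilibrium: p* = 58, q* = 54.
Tax on sellers shifts supply to qs = -91 + 2.5(p − 6) = -106 + 2.5p.
228 - 3p = -106 + 2.5p gives buyer price pb = 668/11; sellers receive ps = 668/11 − 6 = 602/11.
New quantity: q = 228 − 3(668/11) = 504/11.
Revenue = 6 × 504/11 = 3024/11.

Tax revenue = 3024/11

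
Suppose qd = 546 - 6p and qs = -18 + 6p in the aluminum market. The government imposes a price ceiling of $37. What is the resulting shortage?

Equilibrium price would be p* = 47, so the ceiling at 37 binds.
At p = 37: qd = 546 − 6(37) = 324, qs = -18 + 6(37) = 204.
Shortage = 324 − 204 = 120.

Shortage = 120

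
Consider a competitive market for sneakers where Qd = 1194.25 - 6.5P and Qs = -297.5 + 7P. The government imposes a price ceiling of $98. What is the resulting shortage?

Shortage = 168.75

Equilibrium price would be P* = 110.5, so the ceiling at 98 binds.
At P = 98: Qd = 1194.25 − 6.5(98) = 557.25, Qs = -297.5 + 7(98) = 388.5.
Shortage = 557.25 − 388.5 = 168.75.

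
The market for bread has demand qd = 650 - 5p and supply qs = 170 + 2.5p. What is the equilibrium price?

p* = 64

Set qd = qs: 650 - 5p = 170 + 2.5p.
480 = 7.5p, so p* = 64.
q* = 650 − 5(64) = 330.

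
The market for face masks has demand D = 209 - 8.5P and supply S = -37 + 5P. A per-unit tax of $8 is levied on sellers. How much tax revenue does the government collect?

Pre-tax equilibrium: P* = 164/9, Q* = 487/9.
Tax on sellers shifts supply to S = -37 + 5(P − 8) = -77 + 5P.
209 - 8.5P = -77 + 5P gives buyer price Pb = 572/27; sellers receive Ps = 572/27 − 8 = 356/27.
New quantity: Q = 209 − 8.5(572/27) = 781/27.
Revenue = 8 × 781/27 = 6248/27.

Tax revenue = 6248/27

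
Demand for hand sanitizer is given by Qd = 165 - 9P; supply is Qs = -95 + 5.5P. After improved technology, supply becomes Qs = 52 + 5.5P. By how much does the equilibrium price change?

ΔP = -294/29

Original equilibrium: P* = 520/29, Q* = 105/29.
New equilibrium: 165 - 9P = 52 + 5.5P, so 113 = 14.5P and P' = 226/29; Q' = 165 − 9(226/29) = 2751/29.
Change in price: 226/29 − 520/29 = -294/29.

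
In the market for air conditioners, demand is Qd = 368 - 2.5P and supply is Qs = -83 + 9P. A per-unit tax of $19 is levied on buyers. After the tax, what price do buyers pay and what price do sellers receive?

Pre-tax equilibrium: P* = 902/23, Q* = 6209/23.
Tax on buyers shifts demand to Qd = 368 − 2.5(P + 19) = 320.5 - 2.5P.
320.5 - 2.5P = -83 + 9P gives seller price Ps = 807/23; buyers pay Pb = 807/23 + 19 = 1244/23.
New quantity: Q = 368 − 2.5(1244/23) = 5354/23.

Buyers pay 1244/23, sellers receive 807/23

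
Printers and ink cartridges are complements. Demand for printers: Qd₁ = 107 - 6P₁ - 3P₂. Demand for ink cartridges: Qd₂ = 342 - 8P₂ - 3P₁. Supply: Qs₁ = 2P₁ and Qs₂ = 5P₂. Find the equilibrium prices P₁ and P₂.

Market 1: 107 - 6P₁ - 3P₂ = 2P₁ → 8P₁ + 3P₂ = 107.
Market 2: 13P₂ + 3P₁ = 342.
Eliminating P₂: 13×(1) − 3×(2) gives 95P₁ = 365, so P₁ = 73/19.
Back-substitute into (2): P₂ = (342 − 3×73/19) / 13 = 483/19.

P₁ = 73/19, P₂ = 483/19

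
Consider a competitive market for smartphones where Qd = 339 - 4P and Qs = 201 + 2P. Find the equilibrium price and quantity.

Set Qd = Qs: 339 - 4P = 201 + 2P.
138 = 6P, so P* = 23.
Q* = 339 − 4(23) = 247.

P* = 23, Q* = 247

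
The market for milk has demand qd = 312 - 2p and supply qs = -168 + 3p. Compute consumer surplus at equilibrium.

Equilibrium: 312 - 2p = -168 + 3p gives p* = 96, q* = 120.
Demand choke price (qd = 0): p = 156.
CS = ½(156 − 96)(120) = 3600.

Consumer surplus = 3600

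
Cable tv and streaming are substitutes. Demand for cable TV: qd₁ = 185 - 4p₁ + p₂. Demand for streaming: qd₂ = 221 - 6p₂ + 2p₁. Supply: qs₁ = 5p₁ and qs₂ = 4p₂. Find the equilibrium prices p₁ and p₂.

p₁ = 2071/88, p₂ = 2359/88

Market 1: 185 - 4p₁ + p₂ = 5p₁ → 9p₁ - p₂ = 185.
Market 2: 10p₂ - 2p₁ = 221.
Eliminating p₂: 10×(1) + 1×(2) gives 88p₁ = 2071, so p₁ = 2071/88.
Back-substitute into (2): p₂ = (221 + 2×2071/88) / 10 = 2359/88.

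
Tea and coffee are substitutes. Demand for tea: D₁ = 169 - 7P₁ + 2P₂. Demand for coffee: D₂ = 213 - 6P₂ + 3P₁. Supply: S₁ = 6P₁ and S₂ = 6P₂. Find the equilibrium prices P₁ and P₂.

Market 1: 169 - 7P₁ + 2P₂ = 6P₁ → 13P₁ - 2P₂ = 169.
Market 2: 12P₂ - 3P₁ = 213.
Eliminating P₂: 12×(1) + 2×(2) gives 150P₁ = 2454, so P₁ = 16.36.
Back-substitute into (2): P₂ = (213 + 3×16.36) / 12 = 21.84.

P₁ = 16.36, P₂ = 21.84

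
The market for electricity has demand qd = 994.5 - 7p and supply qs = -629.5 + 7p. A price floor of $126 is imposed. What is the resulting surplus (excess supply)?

Surplus = 140

Equilibrium price would be p* = 116, so the floor at 126 binds.
At p = 126: qd = 112.5, qs = 252.5.
Surplus = 252.5 − 112.5 = 140.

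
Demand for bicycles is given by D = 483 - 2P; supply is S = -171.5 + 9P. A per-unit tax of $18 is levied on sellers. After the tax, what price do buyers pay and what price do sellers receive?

Pre-tax equilibrium: P* = 59.5, Q* = 364.
Tax on sellers shifts supply to S = -171.5 + 9(P − 18) = -333.5 + 9P.
483 - 2P = -333.5 + 9P gives buyer price Pb = 1633/22; sellers receive Ps = 1633/22 − 18 = 1237/22.
New quantity: Q = 483 − 2(1633/22) = 3680/11.

Buyers pay 1633/22, sellers receive 1237/22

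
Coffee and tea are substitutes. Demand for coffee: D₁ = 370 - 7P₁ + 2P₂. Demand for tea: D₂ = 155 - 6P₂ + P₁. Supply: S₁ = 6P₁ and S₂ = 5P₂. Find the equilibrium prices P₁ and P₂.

P₁ = 1460/47, P₂ = 795/47

Market 1: 370 - 7P₁ + 2P₂ = 6P₁ → 13P₁ - 2P₂ = 370.
Market 2: 11P₂ - P₁ = 155.
Eliminating P₂: 11×(1) + 2×(2) gives 141P₁ = 4380, so P₁ = 1460/47.
Back-substitute into (2): P₂ = (155 + 1×1460/47) / 11 = 795/47.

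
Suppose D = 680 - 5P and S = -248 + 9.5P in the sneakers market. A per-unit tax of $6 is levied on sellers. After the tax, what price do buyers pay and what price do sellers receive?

Buyers pay 1970/29, sellers receive 1796/29

Pre-tax equilibrium: P* = 64, Q* = 360.
Tax on sellers shifts supply to S = -248 + 9.5(P − 6) = -305 + 9.5P.
680 - 5P = -305 + 9.5P gives buyer price Pb = 1970/29; sellers receive Ps = 1970/29 − 6 = 1796/29.
New quantity: Q = 680 − 5(1970/29) = 9870/29.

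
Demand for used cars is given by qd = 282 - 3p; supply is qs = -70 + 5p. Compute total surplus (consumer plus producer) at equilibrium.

Total surplus = 6000

Equilibrium: 282 - 3p = -70 + 5p gives p* = 44, q* = 150.
Demand choke price: p = 94; supply starts at p = 14.
CS = ½(94 − 44)(150) = 3750; PS = ½(44 − 14)(150) = 2250.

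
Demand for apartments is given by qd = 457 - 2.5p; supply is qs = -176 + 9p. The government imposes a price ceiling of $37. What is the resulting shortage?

Shortage = 207.5

Equilibrium price would be p* = 1266/23, so the ceiling at 37 binds.
At p = 37: qd = 457 − 2.5(37) = 364.5, qs = -176 + 9(37) = 157.
Shortage = 364.5 − 157 = 207.5.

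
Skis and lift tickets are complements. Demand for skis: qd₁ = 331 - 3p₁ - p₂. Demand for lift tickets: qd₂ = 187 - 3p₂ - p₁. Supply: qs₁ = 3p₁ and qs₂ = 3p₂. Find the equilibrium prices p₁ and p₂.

p₁ = 51.4, p₂ = 22.6

Market 1: 331 - 3p₁ - p₂ = 3p₁ → 6p₁ + p₂ = 331.
Market 2: 6p₂ + p₁ = 187.
Eliminating p₂: 6×(1) − 1×(2) gives 35p₁ = 1799, so p₁ = 51.4.
Back-substitute into (2): p₂ = (187 − 1×51.4) / 6 = 22.6.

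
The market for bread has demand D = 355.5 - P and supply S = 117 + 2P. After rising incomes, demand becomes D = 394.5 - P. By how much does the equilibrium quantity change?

ΔQ = 26

Original equilibrium: P* = 79.5, Q* = 276.
New equilibrium: 394.5 - P = 117 + 2P, so 277.5 = 3P and P' = 92.5; Q' = 394.5 − 1(92.5) = 302.
Change in quantity: 302 − 276 = 26.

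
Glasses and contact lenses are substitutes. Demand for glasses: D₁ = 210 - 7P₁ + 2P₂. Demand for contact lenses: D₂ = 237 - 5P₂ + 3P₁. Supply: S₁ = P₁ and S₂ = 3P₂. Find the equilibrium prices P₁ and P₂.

Market 1: 210 - 7P₁ + 2P₂ = P₁ → 8P₁ - 2P₂ = 210.
Market 2: 8P₂ - 3P₁ = 237.
Eliminating P₂: 8×(1) + 2×(2) gives 58P₁ = 2154, so P₁ = 1077/29.
Back-substitute into (2): P₂ = (237 + 3×1077/29) / 8 = 1263/29.

P₁ = 1077/29, P₂ = 1263/29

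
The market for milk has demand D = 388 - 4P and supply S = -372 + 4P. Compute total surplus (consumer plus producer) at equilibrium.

Equilibrium: 388 - 4P = -372 + 4P gives P* = 95, Q* = 8.
Demand choke price: P = 97; supply starts at P = 93.
CS = ½(97 − 95)(8) = 8; PS = ½(95 − 93)(8) = 8.

Total surplus = 16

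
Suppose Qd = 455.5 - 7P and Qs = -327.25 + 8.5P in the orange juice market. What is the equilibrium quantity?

Q* = 102

Set Qd = Qs: 455.5 - 7P = -327.25 + 8.5P.
782.75 = 15.5P, so P* = 50.5.
Q* = 455.5 − 7(50.5) = 102.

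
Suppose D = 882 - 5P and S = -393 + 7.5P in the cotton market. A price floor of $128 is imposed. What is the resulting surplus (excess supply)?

Equilibrium price would be P* = 102, so the floor at 128 binds.
At P = 128: D = 242, S = 567.
Surplus = 567 − 242 = 325.

Surplus = 325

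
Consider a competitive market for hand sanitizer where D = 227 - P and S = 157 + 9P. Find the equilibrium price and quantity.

Set D = S: 227 - P = 157 + 9P.
70 = 10P, so P* = 7.
Q* = 227 − 1(7) = 220.

P* = 7, Q* = 220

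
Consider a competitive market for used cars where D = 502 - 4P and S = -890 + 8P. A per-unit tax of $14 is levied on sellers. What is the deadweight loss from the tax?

Pre-tax equilibrium: P* = 116, Q* = 38.
Tax on sellers shifts supply to S = -890 + 8(P − 14) = -1002 + 8P.
502 - 4P = -1002 + 8P gives buyer price Pb = 376/3; sellers receive Ps = 376/3 − 14 = 334/3.
New quantity: Q = 502 − 4(376/3) = 2/3.
DWL = ½ × 14 × (38 − 2/3) = 784/3.

Deadweight loss = 784/3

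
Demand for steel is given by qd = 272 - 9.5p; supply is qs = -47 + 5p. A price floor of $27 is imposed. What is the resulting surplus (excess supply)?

Surplus = 72.5

Equilibrium price would be p* = 22, so the floor at 27 binds.
At p = 27: qd = 15.5, qs = 88.
Surplus = 88 − 15.5 = 72.5.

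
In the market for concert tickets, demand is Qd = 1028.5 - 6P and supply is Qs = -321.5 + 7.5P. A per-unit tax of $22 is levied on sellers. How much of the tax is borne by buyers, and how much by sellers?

Pre-tax equilibrium: P* = 100, Q* = 428.5.
Tax on sellers shifts supply to Qs = -321.5 + 7.5(P − 22) = -486.5 + 7.5P.
1028.5 - 6P = -486.5 + 7.5P gives buyer price Pb = 1010/9; sellers receive Ps = 1010/9 − 22 = 812/9.
New quantity: Q = 1028.5 − 6(1010/9) = 2131/6.
Buyer burden = 1010/9 − 100 = 110/9; seller burden = 100 − 812/9 = 88/9.

Buyers bear 110/9, sellers bear 88/9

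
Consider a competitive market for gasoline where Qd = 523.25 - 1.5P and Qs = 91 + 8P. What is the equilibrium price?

Set Qd = Qs: 523.25 - 1.5P = 91 + 8P.
432.25 = 9.5P, so P* = 45.5.
Q* = 523.25 − 1.5(45.5) = 455.

P* = 45.5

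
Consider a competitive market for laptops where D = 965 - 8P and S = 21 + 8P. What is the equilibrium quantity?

Q* = 493

Set D = S: 965 - 8P = 21 + 8P.
944 = 16P, so P* = 59.
Q* = 965 − 8(59) = 493.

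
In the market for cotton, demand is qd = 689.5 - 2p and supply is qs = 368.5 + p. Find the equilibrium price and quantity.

p* = 107, q* = 475.5

Set qd = qs: 689.5 - 2p = 368.5 + p.
321 = 3p, so p* = 107.
q* = 689.5 − 2(107) = 475.5.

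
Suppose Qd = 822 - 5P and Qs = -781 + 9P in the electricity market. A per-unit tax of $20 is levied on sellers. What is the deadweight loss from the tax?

Deadweight loss = 4500/7

Pre-tax equilibrium: P* = 114.5, Q* = 249.5.
Tax on sellers shifts supply to Qs = -781 + 9(P − 20) = -961 + 9P.
822 - 5P = -961 + 9P gives buyer price Pb = 1783/14; sellers receive Ps = 1783/14 − 20 = 1503/14.
New quantity: Q = 822 − 5(1783/14) = 2593/14.
DWL = ½ × 20 × (249.5 − 2593/14) = 4500/7.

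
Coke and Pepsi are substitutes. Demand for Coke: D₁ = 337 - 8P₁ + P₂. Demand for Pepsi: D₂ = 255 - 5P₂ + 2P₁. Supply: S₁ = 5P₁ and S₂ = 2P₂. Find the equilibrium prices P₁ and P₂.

Market 1: 337 - 8P₁ + P₂ = 5P₁ → 13P₁ - P₂ = 337.
Market 2: 7P₂ - 2P₁ = 255.
Eliminating P₂: 7×(1) + 1×(2) gives 89P₁ = 2614, so P₁ = 2614/89.
Back-substitute into (2): P₂ = (255 + 2×2614/89) / 7 = 3989/89.

P₁ = 2614/89, P₂ = 3989/89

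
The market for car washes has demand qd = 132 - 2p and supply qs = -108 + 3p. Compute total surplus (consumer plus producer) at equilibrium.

Total surplus = 540

Equilibrium: 132 - 2p = -108 + 3p gives p* = 48, q* = 36.
Demand choke price: p = 66; supply starts at p = 36.
CS = ½(66 − 48)(36) = 324; PS = ½(48 − 36)(36) = 216.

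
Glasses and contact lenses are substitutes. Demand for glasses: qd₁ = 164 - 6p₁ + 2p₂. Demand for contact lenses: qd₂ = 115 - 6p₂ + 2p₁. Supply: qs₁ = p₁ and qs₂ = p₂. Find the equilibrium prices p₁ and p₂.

Market 1: 164 - 6p₁ + 2p₂ = p₁ → 7p₁ - 2p₂ = 164.
Market 2: 7p₂ - 2p₁ = 115.
Eliminating p₂: 7×(1) + 2×(2) gives 45p₁ = 1378, so p₁ = 1378/45.
Back-substitute into (2): p₂ = (115 + 2×1378/45) / 7 = 1133/45.

p₁ = 1378/45, p₂ = 1133/45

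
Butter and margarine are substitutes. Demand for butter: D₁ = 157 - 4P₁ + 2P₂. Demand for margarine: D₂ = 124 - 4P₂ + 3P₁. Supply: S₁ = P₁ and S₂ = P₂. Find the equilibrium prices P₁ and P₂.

P₁ = 1033/19, P₂ = 1091/19

Market 1: 157 - 4P₁ + 2P₂ = P₁ → 5P₁ - 2P₂ = 157.
Market 2: 5P₂ - 3P₁ = 124.
Eliminating P₂: 5×(1) + 2×(2) gives 19P₁ = 1033, so P₁ = 1033/19.
Back-substitute into (2): P₂ = (124 + 3×1033/19) / 5 = 1091/19.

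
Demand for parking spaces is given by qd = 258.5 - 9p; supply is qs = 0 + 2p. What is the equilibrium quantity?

q* = 47

Set qd = qs: 258.5 - 9p = 0 + 2p.
258.5 = 11p, so p* = 23.5.
q* = 258.5 − 9(23.5) = 47.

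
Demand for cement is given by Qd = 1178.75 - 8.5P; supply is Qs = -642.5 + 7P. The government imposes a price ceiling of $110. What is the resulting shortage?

Equilibrium price would be P* = 117.5, so the ceiling at 110 binds.
At P = 110: Qd = 1178.75 − 8.5(110) = 243.75, Qs = -642.5 + 7(110) = 127.5.
Shortage = 243.75 − 127.5 = 116.25.

Shortage = 116.25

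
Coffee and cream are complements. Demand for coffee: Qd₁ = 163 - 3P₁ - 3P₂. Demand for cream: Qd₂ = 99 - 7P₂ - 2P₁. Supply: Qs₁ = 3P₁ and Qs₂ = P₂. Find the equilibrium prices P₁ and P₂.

Market 1: 163 - 3P₁ - 3P₂ = 3P₁ → 6P₁ + 3P₂ = 163.
Market 2: 8P₂ + 2P₁ = 99.
Eliminating P₂: 8×(1) − 3×(2) gives 42P₁ = 1007, so P₁ = 1007/42.
Back-substitute into (2): P₂ = (99 − 2×1007/42) / 8 = 134/21.

P₁ = 1007/42, P₂ = 134/21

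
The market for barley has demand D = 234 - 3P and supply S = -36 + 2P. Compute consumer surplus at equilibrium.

Consumer surplus = 864

Equilibrium: 234 - 3P = -36 + 2P gives P* = 54, Q* = 72.
Demand choke price (D = 0): P = 78.
CS = ½(78 − 54)(72) = 864.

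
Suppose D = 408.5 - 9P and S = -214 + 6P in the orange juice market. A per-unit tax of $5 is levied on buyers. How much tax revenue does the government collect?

Pre-tax equilibrium: P* = 41.5, Q* = 35.
Tax on buyers shifts demand to D = 408.5 − 9(P + 5) = 363.5 - 9P.
363.5 - 9P = -214 + 6P gives seller price Ps = 38.5; buyers pay Pb = 38.5 + 5 = 43.5.
New quantity: Q = 408.5 − 9(43.5) = 17.
Revenue = 5 × 17 = 85.

Tax revenue = 85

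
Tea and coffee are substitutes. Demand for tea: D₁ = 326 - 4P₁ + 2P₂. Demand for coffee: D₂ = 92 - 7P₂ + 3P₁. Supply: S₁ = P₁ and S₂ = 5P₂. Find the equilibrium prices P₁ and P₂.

P₁ = 2048/27, P₂ = 719/27

Market 1: 326 - 4P₁ + 2P₂ = P₁ → 5P₁ - 2P₂ = 326.
Market 2: 12P₂ - 3P₁ = 92.
Eliminating P₂: 12×(1) + 2×(2) gives 54P₁ = 4096, so P₁ = 2048/27.
Back-substitute into (2): P₂ = (92 + 3×2048/27) / 12 = 719/27.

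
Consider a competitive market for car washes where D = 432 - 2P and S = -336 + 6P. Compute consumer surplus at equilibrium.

Equilibrium: 432 - 2P = -336 + 6P gives P* = 96, Q* = 240.
Demand choke price (D = 0): P = 216.
CS = ½(216 − 96)(240) = 14400.

Consumer surplus = 14400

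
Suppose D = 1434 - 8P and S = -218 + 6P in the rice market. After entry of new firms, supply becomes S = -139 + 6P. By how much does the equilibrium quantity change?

Original equilibrium: P* = 118, Q* = 490.
New equilibrium: 1434 - 8P = -139 + 6P, so 1573 = 14P and P' = 1573/14; Q' = 1434 − 8(1573/14) = 3746/7.
Change in quantity: 3746/7 − 490 = 316/7.

ΔQ = 316/7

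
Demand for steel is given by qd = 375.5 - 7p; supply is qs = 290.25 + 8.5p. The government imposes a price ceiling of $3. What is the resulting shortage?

Shortage = 38.75

Equilibrium price would be p* = 5.5, so the ceiling at 3 binds.
At p = 3: qd = 375.5 − 7(3) = 354.5, qs = 290.25 + 8.5(3) = 315.75.
Shortage = 354.5 − 315.75 = 38.75.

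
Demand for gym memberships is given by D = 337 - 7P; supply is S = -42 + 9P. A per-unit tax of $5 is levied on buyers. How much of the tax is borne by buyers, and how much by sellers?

Pre-tax equilibrium: P* = 23.6875, Q* = 171.1875.
Tax on buyers shifts demand to D = 337 − 7(P + 5) = 302 - 7P.
302 - 7P = -42 + 9P gives seller price Ps = 21.5; buyers pay Pb = 21.5 + 5 = 26.5.
New quantity: Q = 337 − 7(26.5) = 151.5.
Buyer burden = 26.5 − 23.6875 = 2.8125; seller burden = 23.6875 − 21.5 = 2.1875.

Buyers bear $2.8125, sellers bear $2.1875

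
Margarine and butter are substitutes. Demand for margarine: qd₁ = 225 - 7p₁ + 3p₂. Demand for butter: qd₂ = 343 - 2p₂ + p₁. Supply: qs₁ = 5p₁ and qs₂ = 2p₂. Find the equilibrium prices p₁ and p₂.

Market 1: 225 - 7p₁ + 3p₂ = 5p₁ → 12p₁ - 3p₂ = 225.
Market 2: 4p₂ - p₁ = 343.
Eliminating p₂: 4×(1) + 3×(2) gives 45p₁ = 1929, so p₁ = 643/15.
Back-substitute into (2): p₂ = (343 + 1×643/15) / 4 = 1447/15.

p₁ = 643/15, p₂ = 1447/15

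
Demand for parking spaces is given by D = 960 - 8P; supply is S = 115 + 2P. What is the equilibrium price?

Set D = S: 960 - 8P = 115 + 2P.
845 = 10P, so P* = 84.5.
Q* = 960 − 8(84.5) = 284.

P* = 84.5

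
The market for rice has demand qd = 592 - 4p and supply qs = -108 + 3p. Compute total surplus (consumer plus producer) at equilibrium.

Equilibrium: 592 - 4p = -108 + 3p gives p* = 100, q* = 192.
Demand choke price: p = 148; supply starts at p = 36.
CS = ½(148 − 100)(192) = 4608; PS = ½(100 − 36)(192) = 6144.

Total surplus = 10752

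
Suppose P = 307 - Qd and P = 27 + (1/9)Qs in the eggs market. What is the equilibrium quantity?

Q* = 252

Set the two price expressions equal: 307 - Q = 27 + (1/9)Q.
280 = (10/9)Q, so Q* = 252.
P* = 307 − (1)(252) = 55.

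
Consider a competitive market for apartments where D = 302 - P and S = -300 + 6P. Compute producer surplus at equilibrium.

Producer surplus = 3888

Equilibrium: 302 - P = -300 + 6P gives P* = 86, Q* = 216.
Supply starts at P = 50 (where S = 0).
PS = ½(86 − 50)(216) = 3888.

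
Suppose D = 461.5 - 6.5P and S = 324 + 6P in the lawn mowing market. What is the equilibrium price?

Set D = S: 461.5 - 6.5P = 324 + 6P.
137.5 = 12.5P, so P* = 11.
Q* = 461.5 − 6.5(11) = 390.

P* = 11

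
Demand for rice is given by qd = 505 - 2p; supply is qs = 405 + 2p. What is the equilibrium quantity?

q* = 455

Set qd = qs: 505 - 2p = 405 + 2p.
100 = 4p, so p* = 25.
q* = 505 − 2(25) = 455.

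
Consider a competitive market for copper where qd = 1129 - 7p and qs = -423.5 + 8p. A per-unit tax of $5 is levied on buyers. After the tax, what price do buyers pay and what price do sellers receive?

Buyers pay 637/6, sellers receive 607/6

Pre-tax equilibrium: p* = 103.5, q* = 404.5.
Tax on buyers shifts demand to qd = 1129 − 7(p + 5) = 1094 - 7p.
1094 - 7p = -423.5 + 8p gives seller price ps = 607/6; buyers pay pb = 607/6 + 5 = 637/6.
New quantity: q = 1129 − 7(637/6) = 2315/6.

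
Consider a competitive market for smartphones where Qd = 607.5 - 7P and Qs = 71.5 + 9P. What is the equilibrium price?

Set Qd = Qs: 607.5 - 7P = 71.5 + 9P.
536 = 16P, so P* = 33.5.
Q* = 607.5 − 7(33.5) = 373.

P* = 33.5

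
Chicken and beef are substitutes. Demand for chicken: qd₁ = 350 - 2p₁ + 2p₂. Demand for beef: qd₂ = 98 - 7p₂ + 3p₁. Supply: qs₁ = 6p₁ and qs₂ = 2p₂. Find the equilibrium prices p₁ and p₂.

p₁ = 1673/33, p₂ = 917/33

Market 1: 350 - 2p₁ + 2p₂ = 6p₁ → 8p₁ - 2p₂ = 350.
Market 2: 9p₂ - 3p₁ = 98.
Eliminating p₂: 9×(1) + 2×(2) gives 66p₁ = 3346, so p₁ = 1673/33.
Back-substitute into (2): p₂ = (98 + 3×1673/33) / 9 = 917/33.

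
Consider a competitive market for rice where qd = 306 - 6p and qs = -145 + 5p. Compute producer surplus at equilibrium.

Producer surplus = 360

Equilibrium: 306 - 6p = -145 + 5p gives p* = 41, q* = 60.
Supply starts at p = 29 (where qs = 0).
PS = ½(41 − 29)(60) = 360.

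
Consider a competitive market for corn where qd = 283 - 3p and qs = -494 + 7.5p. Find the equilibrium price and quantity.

Set qd = qs: 283 - 3p = -494 + 7.5p.
777 = 10.5p, so p* = 74.
q* = 283 − 3(74) = 61.

p* = 74, q* = 61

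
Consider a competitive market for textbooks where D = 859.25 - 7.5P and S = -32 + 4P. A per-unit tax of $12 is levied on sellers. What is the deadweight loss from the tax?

Deadweight loss = 4320/23

Pre-tax equilibrium: P* = 77.5, Q* = 278.
Tax on sellers shifts supply to S = -32 + 4(P − 12) = -80 + 4P.
859.25 - 7.5P = -80 + 4P gives buyer price Pb = 3757/46; sellers receive Ps = 3757/46 − 12 = 3205/46.
New quantity: Q = 859.25 − 7.5(3757/46) = 5674/23.
DWL = ½ × 12 × (278 − 5674/23) = 4320/23.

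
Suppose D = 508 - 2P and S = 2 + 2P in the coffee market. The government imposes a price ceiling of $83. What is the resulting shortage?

Equilibrium price would be P* = 126.5, so the ceiling at 83 binds.
At P = 83: D = 508 − 2(83) = 342, S = 2 + 2(83) = 168.
Shortage = 342 − 168 = 174.

Shortage = 174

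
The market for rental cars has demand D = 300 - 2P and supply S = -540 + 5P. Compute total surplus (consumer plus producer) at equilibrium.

Equilibrium: 300 - 2P = -540 + 5P gives P* = 120, Q* = 60.
Demand choke price: P = 150; supply starts at P = 108.
CS = ½(150 − 120)(60) = 900; PS = ½(120 − 108)(60) = 360.

Total surplus = 1260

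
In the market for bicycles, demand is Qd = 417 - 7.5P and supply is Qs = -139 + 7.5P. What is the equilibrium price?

P* = 556/15

Set Qd = Qs: 417 - 7.5P = -139 + 7.5P.
556 = 15P, so P* = 556/15.
Q* = 417 − 7.5(556/15) = 139.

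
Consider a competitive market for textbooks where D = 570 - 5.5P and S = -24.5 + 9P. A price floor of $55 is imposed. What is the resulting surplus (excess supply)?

Surplus = 203

Equilibrium price would be P* = 41, so the floor at 55 binds.
At P = 55: D = 267.5, S = 470.5.
Surplus = 470.5 − 267.5 = 203.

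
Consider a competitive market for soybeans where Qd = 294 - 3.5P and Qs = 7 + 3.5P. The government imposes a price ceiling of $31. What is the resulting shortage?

Equilibrium price would be P* = 41, so the ceiling at 31 binds.
At P = 31: Qd = 294 − 3.5(31) = 185.5, Qs = 7 + 3.5(31) = 115.5.
Shortage = 185.5 − 115.5 = 70.

Shortage = 70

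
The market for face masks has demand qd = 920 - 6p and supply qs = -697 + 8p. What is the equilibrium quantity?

Set qd = qs: 920 - 6p = -697 + 8p.
1617 = 14p, so p* = 115.5.
q* = 920 − 6(115.5) = 227.

q* = 227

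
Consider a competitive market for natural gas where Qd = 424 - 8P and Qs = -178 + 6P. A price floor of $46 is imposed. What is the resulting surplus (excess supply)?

Equilibrium price would be P* = 43, so the floor at 46 binds.
At P = 46: Qd = 56, Qs = 98.
Surplus = 98 − 56 = 42.

Surplus = 42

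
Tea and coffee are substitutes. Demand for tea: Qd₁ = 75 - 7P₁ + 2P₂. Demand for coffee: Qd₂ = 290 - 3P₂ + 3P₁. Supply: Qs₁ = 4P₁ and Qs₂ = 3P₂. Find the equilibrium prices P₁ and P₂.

P₁ = 103/6, P₂ = 683/12

Market 1: 75 - 7P₁ + 2P₂ = 4P₁ → 11P₁ - 2P₂ = 75.
Market 2: 6P₂ - 3P₁ = 290.
Eliminating P₂: 6×(1) + 2×(2) gives 60P₁ = 1030, so P₁ = 103/6.
Back-substitute into (2): P₂ = (290 + 3×103/6) / 6 = 683/12.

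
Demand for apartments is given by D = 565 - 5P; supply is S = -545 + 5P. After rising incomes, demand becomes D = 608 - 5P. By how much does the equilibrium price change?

ΔP = 4.3

Original equilibrium: P* = 111, Q* = 10.
New equilibrium: 608 - 5P = -545 + 5P, so 1153 = 10P and P' = 115.3; Q' = 608 − 5(115.3) = 31.5.
Change in price: 115.3 − 111 = 4.3.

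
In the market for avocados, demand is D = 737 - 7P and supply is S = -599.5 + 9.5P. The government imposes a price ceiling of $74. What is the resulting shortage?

Shortage = 115.5

Equilibrium price would be P* = 81, so the ceiling at 74 binds.
At P = 74: D = 737 − 7(74) = 219, S = -599.5 + 9.5(74) = 103.5.
Shortage = 219 − 103.5 = 115.5.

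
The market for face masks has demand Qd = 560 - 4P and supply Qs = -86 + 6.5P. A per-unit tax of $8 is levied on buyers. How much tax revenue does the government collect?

Pre-tax equilibrium: P* = 1292/21, Q* = 6592/21.
Tax on buyers shifts demand to Qd = 560 − 4(P + 8) = 528 - 4P.
528 - 4P = -86 + 6.5P gives seller price Ps = 1228/21; buyers pay Pb = 1228/21 + 8 = 1396/21.
New quantity: Q = 560 − 4(1396/21) = 6176/21.
Revenue = 8 × 6176/21 = 49408/21.

Tax revenue = 49408/21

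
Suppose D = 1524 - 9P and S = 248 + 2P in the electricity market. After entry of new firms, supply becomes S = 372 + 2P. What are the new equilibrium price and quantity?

P' = 1152/11, Q' = 6396/11

Original equilibrium: P* = 116, Q* = 480.
New equilibrium: 1524 - 9P = 372 + 2P, so 1152 = 11P and P' = 1152/11; Q' = 1524 − 9(1152/11) = 6396/11.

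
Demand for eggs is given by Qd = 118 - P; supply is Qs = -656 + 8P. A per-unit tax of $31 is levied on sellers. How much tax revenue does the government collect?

Pre-tax equilibrium: P* = 86, Q* = 32.
Tax on sellers shifts supply to Qs = -656 + 8(P − 31) = -904 + 8P.
118 - P = -904 + 8P gives buyer price Pb = 1022/9; sellers receive Ps = 1022/9 − 31 = 743/9.
New quantity: Q = 118 − 1(1022/9) = 40/9.
Revenue = 31 × 40/9 = 1240/9.

Tax revenue = 1240/9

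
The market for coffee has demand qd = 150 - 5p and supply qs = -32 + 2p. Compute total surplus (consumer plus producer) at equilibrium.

Total surplus = 140

Equilibrium: 150 - 5p = -32 + 2p gives p* = 26, q* = 20.
Demand choke price: p = 30; supply starts at p = 16.
CS = ½(30 − 26)(20) = 40; PS = ½(26 − 16)(20) = 100.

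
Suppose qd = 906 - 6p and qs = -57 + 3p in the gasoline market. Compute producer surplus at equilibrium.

Equilibrium: 906 - 6p = -57 + 3p gives p* = 107, q* = 264.
Supply starts at p = 19 (where qs = 0).
PS = ½(107 − 19)(264) = 11616.

Producer surplus = 11616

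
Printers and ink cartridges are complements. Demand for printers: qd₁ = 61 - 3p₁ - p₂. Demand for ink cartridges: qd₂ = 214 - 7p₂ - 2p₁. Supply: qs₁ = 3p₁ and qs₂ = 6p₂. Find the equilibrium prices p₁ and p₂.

p₁ = 579/76, p₂ = 581/38

Market 1: 61 - 3p₁ - p₂ = 3p₁ → 6p₁ + p₂ = 61.
Market 2: 13p₂ + 2p₁ = 214.
Eliminating p₂: 13×(1) − 1×(2) gives 76p₁ = 579, so p₁ = 579/76.
Back-substitute into (2): p₂ = (214 − 2×579/76) / 13 = 581/38.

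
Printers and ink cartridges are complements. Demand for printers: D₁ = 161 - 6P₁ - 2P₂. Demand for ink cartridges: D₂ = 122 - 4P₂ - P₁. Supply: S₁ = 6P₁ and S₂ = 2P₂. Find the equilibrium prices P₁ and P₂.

Market 1: 161 - 6P₁ - 2P₂ = 6P₁ → 12P₁ + 2P₂ = 161.
Market 2: 6P₂ + P₁ = 122.
Eliminating P₂: 6×(1) − 2×(2) gives 70P₁ = 722, so P₁ = 361/35.
Back-substitute into (2): P₂ = (122 − 1×361/35) / 6 = 1303/70.

P₁ = 361/35, P₂ = 1303/70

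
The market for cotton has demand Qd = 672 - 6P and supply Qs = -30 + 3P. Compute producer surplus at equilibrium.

Equilibrium: 672 - 6P = -30 + 3P gives P* = 78, Q* = 204.
Supply starts at P = 10 (where Qs = 0).
PS = ½(78 − 10)(204) = 6936.

Producer surplus = 6936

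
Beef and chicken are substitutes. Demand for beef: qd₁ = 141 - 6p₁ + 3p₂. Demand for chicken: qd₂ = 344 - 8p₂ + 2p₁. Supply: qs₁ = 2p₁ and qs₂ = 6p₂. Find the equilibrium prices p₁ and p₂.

p₁ = 1503/53, p₂ = 1517/53

Market 1: 141 - 6p₁ + 3p₂ = 2p₁ → 8p₁ - 3p₂ = 141.
Market 2: 14p₂ - 2p₁ = 344.
Eliminating p₂: 14×(1) + 3×(2) gives 106p₁ = 3006, so p₁ = 1503/53.
Back-substitute into (2): p₂ = (344 + 2×1503/53) / 14 = 1517/53.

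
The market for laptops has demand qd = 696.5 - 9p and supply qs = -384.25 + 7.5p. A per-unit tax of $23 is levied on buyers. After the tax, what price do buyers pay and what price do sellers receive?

Pre-tax equilibrium: p* = 65.5, q* = 107.
Tax on buyers shifts demand to qd = 696.5 − 9(p + 23) = 489.5 - 9p.
489.5 - 9p = -384.25 + 7.5p gives seller price ps = 1165/22; buyers pay pb = 1165/22 + 23 = 1671/22.
New quantity: q = 696.5 − 9(1671/22) = 142/11.

Buyers pay 1671/22, sellers receive 1165/22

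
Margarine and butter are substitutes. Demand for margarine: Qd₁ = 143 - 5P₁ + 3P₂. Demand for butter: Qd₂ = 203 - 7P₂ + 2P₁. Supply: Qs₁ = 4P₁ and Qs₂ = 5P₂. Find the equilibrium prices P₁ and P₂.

Market 1: 143 - 5P₁ + 3P₂ = 4P₁ → 9P₁ - 3P₂ = 143.
Market 2: 12P₂ - 2P₁ = 203.
Eliminating P₂: 12×(1) + 3×(2) gives 102P₁ = 2325, so P₁ = 775/34.
Back-substitute into (2): P₂ = (203 + 2×775/34) / 12 = 2113/102.

P₁ = 775/34, P₂ = 2113/102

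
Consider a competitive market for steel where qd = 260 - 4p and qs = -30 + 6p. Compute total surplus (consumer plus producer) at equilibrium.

Total surplus = 4320

Equilibrium: 260 - 4p = -30 + 6p gives p* = 29, q* = 144.
Demand choke price: p = 65; supply starts at p = 5.
CS = ½(65 − 29)(144) = 2592; PS = ½(29 − 5)(144) = 1728.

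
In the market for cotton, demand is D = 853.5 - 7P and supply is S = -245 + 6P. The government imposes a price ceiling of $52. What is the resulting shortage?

Equilibrium price would be P* = 84.5, so the ceiling at 52 binds.
At P = 52: D = 853.5 − 7(52) = 489.5, S = -245 + 6(52) = 67.
Shortage = 489.5 − 67 = 422.5.

Shortage = 422.5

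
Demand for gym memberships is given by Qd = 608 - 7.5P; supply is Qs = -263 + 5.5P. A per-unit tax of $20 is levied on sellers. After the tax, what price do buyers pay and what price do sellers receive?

Buyers pay 981/13, sellers receive 721/13

Pre-tax equilibrium: P* = 67, Q* = 105.5.
Tax on sellers shifts supply to Qs = -263 + 5.5(P − 20) = -373 + 5.5P.
608 - 7.5P = -373 + 5.5P gives buyer price Pb = 981/13; sellers receive Ps = 981/13 − 20 = 721/13.
New quantity: Q = 608 − 7.5(981/13) = 1093/26.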